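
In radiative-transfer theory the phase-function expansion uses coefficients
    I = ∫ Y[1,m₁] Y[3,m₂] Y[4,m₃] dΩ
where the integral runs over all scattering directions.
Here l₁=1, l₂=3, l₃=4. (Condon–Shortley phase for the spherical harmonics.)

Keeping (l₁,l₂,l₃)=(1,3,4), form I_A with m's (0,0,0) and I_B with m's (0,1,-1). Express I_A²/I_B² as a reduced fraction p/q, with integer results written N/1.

l's match ⇒ only the (l;m) 3-j factors differ between A and B.
A: triangle coeff Δ(1,3,4) = 1/252; Σ_t [0,0]: t=0:+1/36 = 1/36; (3j)²=4/63 [(1 3 4; 0 0 0)], sign=+1
B: triangle coeff Δ(1,3,4) = 1/252; Σ_t [0,0]: t=0:+1/48 = 1/48; (3j)²=5/84 [(1 3 4; 0 1 -1)], sign=-1
I_A²/I_B² = (4/63)/(5/84) = 16/15

16/15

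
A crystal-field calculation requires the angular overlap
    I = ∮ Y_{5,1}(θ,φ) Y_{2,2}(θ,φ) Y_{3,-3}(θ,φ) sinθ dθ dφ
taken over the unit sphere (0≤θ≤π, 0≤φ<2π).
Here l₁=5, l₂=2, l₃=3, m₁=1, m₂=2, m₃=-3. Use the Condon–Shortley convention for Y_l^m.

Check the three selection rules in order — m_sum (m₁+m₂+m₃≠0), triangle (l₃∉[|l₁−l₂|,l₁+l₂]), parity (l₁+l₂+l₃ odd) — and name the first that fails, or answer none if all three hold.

none

m₁+m₂+m₃ = 1 + 2 − 3 = 0  ✓
triangle: |5−2|=3 ≤ l₃=3 ≤ 5+2=7  ✓
parity: l₁+l₂+l₃ = 10 is even  ✓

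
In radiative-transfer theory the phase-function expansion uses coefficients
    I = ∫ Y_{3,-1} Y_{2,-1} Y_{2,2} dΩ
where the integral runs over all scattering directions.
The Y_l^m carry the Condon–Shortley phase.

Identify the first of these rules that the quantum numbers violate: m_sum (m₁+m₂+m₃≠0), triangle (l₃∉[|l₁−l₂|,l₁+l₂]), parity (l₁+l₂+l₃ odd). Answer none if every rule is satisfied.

azimuthal sum: -1 − 1 + 2 = 0  ✓
1 ≤ 2 ≤ 5 (triangle on l)  ✓
L = 3 + 2 + 2 = 7 (odd)  ✗

parity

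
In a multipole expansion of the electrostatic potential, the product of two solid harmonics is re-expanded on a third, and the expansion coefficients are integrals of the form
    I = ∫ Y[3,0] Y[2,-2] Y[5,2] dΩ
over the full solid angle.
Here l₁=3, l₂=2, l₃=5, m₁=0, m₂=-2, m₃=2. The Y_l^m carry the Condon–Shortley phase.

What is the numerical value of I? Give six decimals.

0.141758

Rules hold: Σm=0, L=10 even, 1≤5≤5.
N = 7·5·11 = 385
Δ = 0!·6!·4!/11! = 1/2310
Racah Σ t=0..0: t=0:+1/144 = 1/144
⇒ 3j(3 2 5; 0 0 0)² = 10/231, sgn -1
Racah Σ t=0..0: t=0:+1/864 = 1/864
⇒ 3j(3 2 5; 0 -2 2)² = 1/66, sgn -1
4πI² = N·(3j₀)²·(3jₘ)² = 25/99
I = +1·√(0.252525/4π) = 0.14175797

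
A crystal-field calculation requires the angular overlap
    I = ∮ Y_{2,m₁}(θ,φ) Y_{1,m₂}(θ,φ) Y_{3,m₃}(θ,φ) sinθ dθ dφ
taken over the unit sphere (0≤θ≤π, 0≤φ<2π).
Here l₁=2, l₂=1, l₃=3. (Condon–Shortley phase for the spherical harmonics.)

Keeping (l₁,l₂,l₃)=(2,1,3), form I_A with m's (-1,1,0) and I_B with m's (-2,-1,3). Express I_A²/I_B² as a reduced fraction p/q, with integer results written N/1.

Same 2,1,3: normalisation and zero-m 3j drop out of the ratio.
A: Δ: 0! 4! 2! / 7! → 1/105; sum: t=0:+1/12 = 1/12; 3j²(2 1 3; -1 1 0) = Δ·Π!·Σ² = 1/35  (sign -1)
B: Δ: 0! 4! 2! / 7! → 1/105; sum: t=0:+1/48 = 1/48; 3j²(2 1 3; -2 -1 3) = Δ·Π!·Σ² = 1/7  (sign +1)
I_A²/I_B² = (1/35)/(1/7) = 1/5

1/5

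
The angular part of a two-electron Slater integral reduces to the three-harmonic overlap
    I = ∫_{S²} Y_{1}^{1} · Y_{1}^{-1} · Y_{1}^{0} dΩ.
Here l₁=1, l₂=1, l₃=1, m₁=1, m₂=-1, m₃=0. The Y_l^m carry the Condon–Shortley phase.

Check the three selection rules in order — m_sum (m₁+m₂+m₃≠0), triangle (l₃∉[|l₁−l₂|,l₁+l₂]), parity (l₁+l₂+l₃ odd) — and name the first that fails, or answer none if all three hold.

m₁+m₂+m₃ = 1 − 1 + 0 = 0  ✓
triangle: |1−1|=0 ≤ l₃=1 ≤ 1+1=2  ✓
parity: l₁+l₂+l₃ = 3 is odd  ✗

parity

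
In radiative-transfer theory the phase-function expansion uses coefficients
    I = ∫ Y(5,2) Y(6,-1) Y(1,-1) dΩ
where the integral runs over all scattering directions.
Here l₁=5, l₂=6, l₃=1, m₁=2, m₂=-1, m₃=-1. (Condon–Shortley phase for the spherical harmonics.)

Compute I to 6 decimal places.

-0.129207

m-sum 0 ✓  L=12 even ✓  1≤1≤11 ✓
Π(2lᵢ+1) = 11×13×3 = 429
triangle coeff Δ(5,6,1) = 1/858
Σ_t [5,5]: t=5:−1/14400 = -1/14400
(3j)²=6/143 [(5 6 1; 0 0 0)], sign=+1
Σ_t [3,3]: t=3:−1/60480 = -1/60480
(3j)²=5/429 [(5 6 1; 2 -1 -1)], sign=-1
⇒ 4πI² = 30/143
I = (-1)√(30/143/(4π)) = -0.12920749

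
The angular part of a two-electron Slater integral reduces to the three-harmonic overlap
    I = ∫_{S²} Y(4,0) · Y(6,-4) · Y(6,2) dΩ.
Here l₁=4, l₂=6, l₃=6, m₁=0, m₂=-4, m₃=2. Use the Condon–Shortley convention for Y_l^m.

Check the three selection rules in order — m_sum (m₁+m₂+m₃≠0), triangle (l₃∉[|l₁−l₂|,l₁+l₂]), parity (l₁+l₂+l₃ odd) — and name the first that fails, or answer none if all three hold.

m_sum

azimuthal sum: 0 − 4 + 2 = -2  ✗
2 ≤ 6 ≤ 10 (triangle on l)
L = 4 + 6 + 6 = 16 (even)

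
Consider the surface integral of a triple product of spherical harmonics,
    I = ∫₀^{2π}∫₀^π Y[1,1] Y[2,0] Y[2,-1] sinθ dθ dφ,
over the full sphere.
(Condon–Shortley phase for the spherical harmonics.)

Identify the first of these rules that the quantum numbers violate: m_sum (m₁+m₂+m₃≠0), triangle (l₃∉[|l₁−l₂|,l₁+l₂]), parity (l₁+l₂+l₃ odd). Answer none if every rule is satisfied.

Σmᵢ = 0  ✓
l₃∈[|l₁−l₂|,l₁+l₂]=[1,3], have l₃=2  ✓
Σlᵢ = 5 ⇒ odd  ✗

parity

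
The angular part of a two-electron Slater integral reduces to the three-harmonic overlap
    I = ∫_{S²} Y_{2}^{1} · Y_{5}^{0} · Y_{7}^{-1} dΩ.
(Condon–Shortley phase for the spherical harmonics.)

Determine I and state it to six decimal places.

-0.207724

m-sum 0 ✓  L=14 even ✓  3≤7≤7 ✓
Π(2lᵢ+1) = 5×11×15 = 825
triangle coeff Δ(2,5,7) = 1/15015
Σ_t [0,0]: t=0:+1/57600 = 1/57600
(3j)²=21/715 [(2 5 7; 0 0 0)], sign=-1
Σ_t [0,0]: t=0:+1/86400 = 1/86400
(3j)²=16/715 [(2 5 7; 1 0 -1)], sign=+1
⇒ 4πI² = 1008/1859
I = (-1)√(1008/1859/(4π)) = -0.20772350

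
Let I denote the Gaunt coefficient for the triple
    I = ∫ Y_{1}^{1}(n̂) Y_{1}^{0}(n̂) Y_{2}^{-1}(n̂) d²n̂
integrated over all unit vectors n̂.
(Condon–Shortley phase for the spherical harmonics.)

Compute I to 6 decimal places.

Checks pass: Σm=0; 4 even; l₃=2∈[0,2].
(2·1+1)(2·1+1)(2·2+1) = 45
Δ: 0! 2! 2! / 5! → 1/30
sum: t=0:+1/1 = 1/1
3j²(1 1 2; 0 0 0) = Δ·Π!·Σ² = 2/15  (sign +1)
sum: t=0:+1/2 = 1/2
3j²(1 1 2; 1 0 -1) = Δ·Π!·Σ² = 1/10  (sign -1)
combine: 4πI² = 45·2/15·1/10 = 3/5
take √, sign -1: I = -0.21850969

-0.218510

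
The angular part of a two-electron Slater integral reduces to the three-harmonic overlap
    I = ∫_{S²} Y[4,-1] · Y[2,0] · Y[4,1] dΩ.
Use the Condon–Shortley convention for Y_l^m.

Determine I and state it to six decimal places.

-0.139264

Rules hold: Σm=0, L=10 even, 2≤4≤6.
N = 9·5·9 = 405
Δ = 2!·6!·2!/11! = 1/13860
Racah Σ t=0..2: t=0:+1/192 t=1:−1/36 t=2:+1/192 = -5/288
⇒ 3j(4 2 4; 0 0 0)² = 20/693, sgn -1
Racah Σ t=0..2: t=0:+1/480 t=1:−1/48 t=2:+1/144 = -17/1440
⇒ 3j(4 2 4; -1 0 1)² = 289/13860, sgn +1
4πI² = N·(3j₀)²·(3jₘ)² = 1445/5929
I = -1·√(0.243717/4π) = -0.13926381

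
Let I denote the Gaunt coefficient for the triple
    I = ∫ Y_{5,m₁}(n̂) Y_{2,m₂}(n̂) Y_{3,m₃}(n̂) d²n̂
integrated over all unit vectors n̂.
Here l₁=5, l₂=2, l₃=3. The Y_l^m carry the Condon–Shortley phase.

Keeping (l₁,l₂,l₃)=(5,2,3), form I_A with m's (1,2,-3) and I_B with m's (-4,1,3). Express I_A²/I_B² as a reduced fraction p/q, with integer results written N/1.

1/84

Same 5,2,3: normalisation and zero-m 3j drop out of the ratio.
A: Δ: 4! 6! 0! / 11! → 1/2310; sum: t=4:+1/17280 = 1/17280; 3j²(5 2 3; 1 2 -3) = Δ·Π!·Σ² = 1/2310  (sign +1)
B: Δ: 4! 6! 0! / 11! → 1/2310; sum: t=3:−1/4320 = -1/4320; 3j²(5 2 3; -4 1 3) = Δ·Π!·Σ² = 2/55  (sign -1)
I_A²/I_B² = (1/2310)/(2/55) = 1/84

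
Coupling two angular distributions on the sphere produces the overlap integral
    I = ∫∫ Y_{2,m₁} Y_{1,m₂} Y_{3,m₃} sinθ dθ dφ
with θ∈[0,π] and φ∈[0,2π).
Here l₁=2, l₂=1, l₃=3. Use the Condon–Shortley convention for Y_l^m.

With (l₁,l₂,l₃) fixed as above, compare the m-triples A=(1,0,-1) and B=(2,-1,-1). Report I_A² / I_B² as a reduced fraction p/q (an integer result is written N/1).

8/1

Same 2,1,3: normalisation and zero-m 3j drop out of the ratio.
A: Δ: 0! 4! 2! / 7! → 1/105; sum: t=0:+1/6 = 1/6; 3j²(2 1 3; 1 0 -1) = Δ·Π!·Σ² = 8/105  (sign +1)
B: Δ: 0! 4! 2! / 7! → 1/105; sum: t=0:+1/48 = 1/48; 3j²(2 1 3; 2 -1 -1) = Δ·Π!·Σ² = 1/105  (sign +1)
I_A²/I_B² = (8/105)/(1/105) = 8/1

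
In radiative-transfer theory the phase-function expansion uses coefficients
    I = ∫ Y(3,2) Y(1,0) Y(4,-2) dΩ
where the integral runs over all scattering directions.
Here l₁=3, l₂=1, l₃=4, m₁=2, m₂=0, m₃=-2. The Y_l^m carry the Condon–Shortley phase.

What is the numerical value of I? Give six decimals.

0.213244

Checks pass: Σm=0; 8 even; l₃=4∈[2,4].
(2·3+1)(2·1+1)(2·4+1) = 189
Δ: 0! 6! 2! / 9! → 1/252
sum: t=0:+1/36 = 1/36
3j²(3 1 4; 0 0 0) = Δ·Π!·Σ² = 4/63  (sign +1)
sum: t=0:+1/120 = 1/120
3j²(3 1 4; 2 0 -2) = Δ·Π!·Σ² = 1/21  (sign +1)
combine: 4πI² = 189·4/63·1/21 = 4/7
take √, sign +1: I = 0.21324362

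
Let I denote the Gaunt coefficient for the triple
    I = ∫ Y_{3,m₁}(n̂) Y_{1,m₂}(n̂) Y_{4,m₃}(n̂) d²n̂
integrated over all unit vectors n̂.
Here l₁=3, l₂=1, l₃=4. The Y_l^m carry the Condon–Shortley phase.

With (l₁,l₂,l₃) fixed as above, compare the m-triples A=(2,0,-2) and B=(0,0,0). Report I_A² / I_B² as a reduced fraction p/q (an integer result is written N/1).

l's match ⇒ only the (l;m) 3-j factors differ between A and B.
A: triangle coeff Δ(3,1,4) = 1/252; Σ_t [0,0]: t=0:+1/120 = 1/120; (3j)²=1/21 [(3 1 4; 2 0 -2)], sign=+1
B: triangle coeff Δ(3,1,4) = 1/252; Σ_t [0,0]: t=0:+1/36 = 1/36; (3j)²=4/63 [(3 1 4; 0 0 0)], sign=+1
I_A²/I_B² = (1/21)/(4/63) = 3/4

3/4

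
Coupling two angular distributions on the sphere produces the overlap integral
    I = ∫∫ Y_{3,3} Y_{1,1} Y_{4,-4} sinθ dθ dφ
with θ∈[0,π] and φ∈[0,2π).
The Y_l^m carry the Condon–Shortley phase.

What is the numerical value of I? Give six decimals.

m-sum 0 ✓  L=8 even ✓  2≤4≤4 ✓
Π(2lᵢ+1) = 7×3×9 = 189
triangle coeff Δ(3,1,4) = 1/252
Σ_t [0,0]: t=0:+1/36 = 1/36
(3j)²=4/63 [(3 1 4; 0 0 0)], sign=+1
Σ_t [0,0]: t=0:+1/1440 = 1/1440
(3j)²=1/9 [(3 1 4; 3 1 -4)], sign=+1
⇒ 4πI² = 4/3
I = (+1)√(4/3/(4π)) = 0.32573501

0.325735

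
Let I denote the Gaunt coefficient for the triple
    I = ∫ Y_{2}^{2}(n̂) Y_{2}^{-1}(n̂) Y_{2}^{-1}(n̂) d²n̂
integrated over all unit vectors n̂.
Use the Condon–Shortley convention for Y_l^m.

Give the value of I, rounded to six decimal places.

Checks pass: Σm=0; 6 even; l₃=2∈[0,4].
(2·2+1)(2·2+1)(2·2+1) = 125
Δ: 2! 2! 2! / 7! → 1/630
sum: t=0:+1/8 t=1:−1/1 t=2:+1/8 = -3/4
3j²(2 2 2; 0 0 0) = Δ·Π!·Σ² = 2/35  (sign -1)
sum: t=0:+1/4 = 1/4
3j²(2 2 2; 2 -1 -1) = Δ·Π!·Σ² = 3/35  (sign -1)
combine: 4πI² = 125·2/35·3/35 = 30/49
take √, sign +1: I = 0.22072812

0.220728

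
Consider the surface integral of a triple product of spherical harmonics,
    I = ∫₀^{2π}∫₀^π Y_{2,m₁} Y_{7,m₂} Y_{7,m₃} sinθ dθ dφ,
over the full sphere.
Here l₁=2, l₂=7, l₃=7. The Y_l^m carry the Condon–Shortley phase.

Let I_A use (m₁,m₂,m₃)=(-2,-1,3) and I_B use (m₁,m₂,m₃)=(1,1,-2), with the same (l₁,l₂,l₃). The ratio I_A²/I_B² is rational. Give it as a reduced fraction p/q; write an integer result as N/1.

50/9

l's match ⇒ only the (l;m) 3-j factors differ between A and B.
A: triangle coeff Δ(2,7,7) = 1/185640; Σ_t [2,2]: t=2:+1/3870720 = 1/3870720; (3j)²=135/6188 [(2 7 7; -2 -1 3)], sign=+1
B: triangle coeff Δ(2,7,7) = 1/185640; Σ_t [0,1]: t=0:+1/1935360 t=1:−1/1209600 = -1/3225600; (3j)²=243/61880 [(2 7 7; 1 1 -2)], sign=+1
I_A²/I_B² = (135/6188)/(243/61880) = 50/9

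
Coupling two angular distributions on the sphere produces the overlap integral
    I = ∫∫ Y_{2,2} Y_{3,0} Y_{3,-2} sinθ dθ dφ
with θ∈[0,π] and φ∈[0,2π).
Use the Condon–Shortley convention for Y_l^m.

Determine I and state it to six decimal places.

m-sum 0 ✓  L=8 even ✓  1≤3≤5 ✓
Π(2lᵢ+1) = 5×7×7 = 245
triangle coeff Δ(2,3,3) = 1/3780
Σ_t [0,2]: t=0:+1/24 t=1:−1/4 t=2:+1/24 = -1/6
(3j)²=4/105 [(2 3 3; 0 0 0)], sign=+1
Σ_t [0,0]: t=0:+1/24 = 1/24
(3j)²=1/21 [(2 3 3; 2 0 -2)], sign=-1
⇒ 4πI² = 4/9
I = (-1)√(4/9/(4π)) = -0.18806319

-0.188063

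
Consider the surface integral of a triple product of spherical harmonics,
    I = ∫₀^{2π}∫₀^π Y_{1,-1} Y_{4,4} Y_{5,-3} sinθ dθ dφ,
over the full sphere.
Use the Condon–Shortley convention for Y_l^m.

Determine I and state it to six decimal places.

-0.049106

m-sum 0 ✓  L=10 even ✓  3≤5≤5 ✓
Π(2lᵢ+1) = 3×9×11 = 297
triangle coeff Δ(1,4,5) = 1/495
Σ_t [0,0]: t=0:+1/576 = 1/576
(3j)²=5/99 [(1 4 5; 0 0 0)], sign=-1
Σ_t [0,0]: t=0:+1/80640 = 1/80640
(3j)²=1/495 [(1 4 5; -1 4 -3)], sign=+1
⇒ 4πI² = 1/33
I = (-1)√(1/33/(4π)) = -0.04910640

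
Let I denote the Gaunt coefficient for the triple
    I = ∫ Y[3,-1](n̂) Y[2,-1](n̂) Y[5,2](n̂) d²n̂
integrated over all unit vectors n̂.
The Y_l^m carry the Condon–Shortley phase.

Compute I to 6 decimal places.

0.245532

Rules hold: Σm=0, L=10 even, 1≤5≤5.
N = 7·5·11 = 385
Δ = 0!·6!·4!/11! = 1/2310
Racah Σ t=0..0: t=0:+1/144 = 1/144
⇒ 3j(3 2 5; 0 0 0)² = 10/231, sgn -1
Racah Σ t=0..0: t=0:+1/288 = 1/288
⇒ 3j(3 2 5; -1 -1 2)² = 1/22, sgn -1
4πI² = N·(3j₀)²·(3jₘ)² = 25/33
I = +1·√(0.757576/4π) = 0.24553200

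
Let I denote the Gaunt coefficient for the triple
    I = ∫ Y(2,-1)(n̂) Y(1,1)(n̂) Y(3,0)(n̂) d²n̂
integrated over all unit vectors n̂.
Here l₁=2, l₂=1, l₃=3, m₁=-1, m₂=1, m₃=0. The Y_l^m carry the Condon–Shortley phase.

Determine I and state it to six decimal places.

0.143048

Checks pass: Σm=0; 6 even; l₃=3∈[1,3].
(2·2+1)(2·1+1)(2·3+1) = 105
Δ: 0! 4! 2! / 7! → 1/105
sum: t=0:+1/4 = 1/4
3j²(2 1 3; 0 0 0) = Δ·Π!·Σ² = 3/35  (sign -1)
sum: t=0:+1/12 = 1/12
3j²(2 1 3; -1 1 0) = Δ·Π!·Σ² = 1/35  (sign -1)
combine: 4πI² = 105·3/35·1/35 = 9/35
take √, sign +1: I = 0.14304817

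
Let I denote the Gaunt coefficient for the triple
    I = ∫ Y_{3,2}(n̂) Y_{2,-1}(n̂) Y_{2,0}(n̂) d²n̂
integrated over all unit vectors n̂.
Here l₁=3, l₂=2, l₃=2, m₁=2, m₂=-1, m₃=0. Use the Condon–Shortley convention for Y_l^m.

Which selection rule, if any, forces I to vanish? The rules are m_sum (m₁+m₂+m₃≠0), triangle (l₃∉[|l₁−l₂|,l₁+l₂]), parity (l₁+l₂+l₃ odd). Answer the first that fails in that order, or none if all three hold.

Σmᵢ = 1  ✗
l₃∈[|l₁−l₂|,l₁+l₂]=[1,5], have l₃=2
Σlᵢ = 7 ⇒ odd

m_sum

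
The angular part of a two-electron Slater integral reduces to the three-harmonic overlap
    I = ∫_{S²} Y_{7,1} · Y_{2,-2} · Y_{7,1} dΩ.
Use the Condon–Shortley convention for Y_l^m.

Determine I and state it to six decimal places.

Rules hold: Σm=0, L=16 even, 5≤7≤9.
N = 15·5·15 = 1125
Δ = 2!·12!·2!/17! = 1/185640
Racah Σ t=0..2: t=0:+1/2419200 t=1:−1/518400 t=2:+1/2419200 = -1/907200
⇒ 3j(7 2 7; 0 0 0)² = 56/3315, sgn +1
Racah Σ t=0..0: t=0:+1/2073600 = 1/2073600
⇒ 3j(7 2 7; 1 -2 1)² = 28/1105, sgn +1
4πI² = N·(3j₀)²·(3jₘ)² = 23520/48841
I = +1·√(0.481563/4π) = 0.19575887

0.195759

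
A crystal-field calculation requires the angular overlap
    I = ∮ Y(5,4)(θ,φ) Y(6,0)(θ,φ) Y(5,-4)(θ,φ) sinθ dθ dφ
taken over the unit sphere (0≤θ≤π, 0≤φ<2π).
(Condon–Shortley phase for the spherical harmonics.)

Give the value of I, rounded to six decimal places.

Rules hold: Σm=0, L=16 even, 1≤5≤11.
N = 11·13·11 = 1573
Δ = 6!·4!·6!/17! = 1/28588560
Racah Σ t=1..5: t=1:−1/345600 t=2:+1/13824 t=3:−1/5184 t=4:+1/13824 t=5:−1/345600 = -7/129600
⇒ 3j(5 6 5; 0 0 0)² = 80/7293, sgn +1
Racah Σ t=0..1: t=0:+1/3110400 t=1:−1/345600 = -1/388800
⇒ 3j(5 6 5; 4 0 -4)² = 192/12155, sgn +1
4πI² = N·(3j₀)²·(3jₘ)² = 1024/3757
I = +1·√(0.272558/4π) = 0.14727345

0.147273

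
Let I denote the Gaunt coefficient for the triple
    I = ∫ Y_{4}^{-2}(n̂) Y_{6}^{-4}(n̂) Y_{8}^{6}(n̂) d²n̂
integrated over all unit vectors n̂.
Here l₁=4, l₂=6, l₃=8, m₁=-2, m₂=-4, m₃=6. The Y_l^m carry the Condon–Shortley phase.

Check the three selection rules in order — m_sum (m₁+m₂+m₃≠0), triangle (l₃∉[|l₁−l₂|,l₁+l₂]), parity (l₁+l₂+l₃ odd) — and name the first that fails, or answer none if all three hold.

Σmᵢ = 0  ✓
l₃∈[|l₁−l₂|,l₁+l₂]=[2,10], have l₃=8  ✓
Σlᵢ = 18 ⇒ even  ✓

none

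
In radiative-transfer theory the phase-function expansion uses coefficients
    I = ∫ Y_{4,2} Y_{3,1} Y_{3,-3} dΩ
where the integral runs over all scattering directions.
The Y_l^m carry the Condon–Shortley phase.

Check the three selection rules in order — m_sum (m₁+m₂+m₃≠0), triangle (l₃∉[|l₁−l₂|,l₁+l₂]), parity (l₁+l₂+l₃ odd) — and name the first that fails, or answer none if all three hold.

none

m₁+m₂+m₃ = 2 + 1 − 3 = 0  ✓
triangle: |4−3|=1 ≤ l₃=3 ≤ 4+3=7  ✓
parity: l₁+l₂+l₃ = 10 is even  ✓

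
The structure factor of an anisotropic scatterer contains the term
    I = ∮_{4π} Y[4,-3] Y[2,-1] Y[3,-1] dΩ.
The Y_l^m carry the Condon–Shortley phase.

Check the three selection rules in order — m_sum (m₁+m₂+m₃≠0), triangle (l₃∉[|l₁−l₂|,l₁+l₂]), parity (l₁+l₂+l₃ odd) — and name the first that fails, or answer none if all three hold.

azimuthal sum: -3 − 1 − 1 = -5  ✗
2 ≤ 3 ≤ 6 (triangle on l)
L = 4 + 2 + 3 = 9 (odd)

m_sum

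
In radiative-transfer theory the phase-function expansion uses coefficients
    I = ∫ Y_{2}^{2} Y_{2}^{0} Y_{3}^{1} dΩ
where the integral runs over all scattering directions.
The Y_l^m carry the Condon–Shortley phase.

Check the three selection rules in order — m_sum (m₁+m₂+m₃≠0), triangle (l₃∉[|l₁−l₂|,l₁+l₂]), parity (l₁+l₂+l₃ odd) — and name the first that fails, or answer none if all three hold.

Σmᵢ = 3  ✗
l₃∈[|l₁−l₂|,l₁+l₂]=[0,4], have l₃=3
Σlᵢ = 7 ⇒ odd

m_sum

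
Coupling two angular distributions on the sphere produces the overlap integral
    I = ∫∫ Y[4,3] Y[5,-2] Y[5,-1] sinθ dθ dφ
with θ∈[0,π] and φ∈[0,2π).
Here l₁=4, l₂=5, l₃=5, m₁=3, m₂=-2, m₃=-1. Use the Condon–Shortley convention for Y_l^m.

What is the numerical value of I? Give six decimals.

Rules hold: Σm=0, L=14 even, 1≤5≤9.
N = 9·11·11 = 1089
Δ = 4!·4!·6!/15! = 1/3153150
Racah Σ t=0..4: t=0:+1/69120 t=1:−1/1728 t=2:+1/576 t=3:−1/1728 t=4:+1/69120 = 7/11520
⇒ 3j(4 5 5; 0 0 0)² = 2/143, sgn -1
Racah Σ t=0..1: t=0:+1/5184 t=1:−1/6912 = 1/20736
⇒ 3j(4 5 5; 3 -2 -1)² = 5/2574, sgn +1
4πI² = N·(3j₀)²·(3jₘ)² = 5/169
I = -1·√(0.0295858/4π) = -0.04852178

-0.048522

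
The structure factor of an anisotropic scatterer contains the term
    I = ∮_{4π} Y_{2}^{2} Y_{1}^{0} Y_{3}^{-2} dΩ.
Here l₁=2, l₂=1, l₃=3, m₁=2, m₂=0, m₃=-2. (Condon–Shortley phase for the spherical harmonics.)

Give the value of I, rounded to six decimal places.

Rules hold: Σm=0, L=6 even, 1≤3≤3.
N = 5·3·7 = 105
Δ = 0!·4!·2!/7! = 1/105
Racah Σ t=0..0: t=0:+1/4 = 1/4
⇒ 3j(2 1 3; 0 0 0)² = 3/35, sgn -1
Racah Σ t=0..0: t=0:+1/24 = 1/24
⇒ 3j(2 1 3; 2 0 -2)² = 1/21, sgn -1
4πI² = N·(3j₀)²·(3jₘ)² = 3/7
I = +1·√(0.428571/4π) = 0.18467439

0.184674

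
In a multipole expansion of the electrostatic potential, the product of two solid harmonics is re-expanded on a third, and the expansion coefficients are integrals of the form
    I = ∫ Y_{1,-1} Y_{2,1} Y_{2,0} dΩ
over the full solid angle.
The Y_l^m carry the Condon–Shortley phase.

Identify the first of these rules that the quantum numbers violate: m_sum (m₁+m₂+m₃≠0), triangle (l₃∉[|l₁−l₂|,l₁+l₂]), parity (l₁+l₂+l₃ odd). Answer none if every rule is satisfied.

Σmᵢ = 0  ✓
l₃∈[|l₁−l₂|,l₁+l₂]=[1,3], have l₃=2  ✓
Σlᵢ = 5 ⇒ odd  ✗

parity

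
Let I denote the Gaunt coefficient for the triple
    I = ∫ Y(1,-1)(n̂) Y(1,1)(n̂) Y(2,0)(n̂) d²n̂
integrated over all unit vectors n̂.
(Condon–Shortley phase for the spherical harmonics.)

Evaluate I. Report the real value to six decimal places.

Checks pass: Σm=0; 4 even; l₃=2∈[0,2].
(2·1+1)(2·1+1)(2·2+1) = 45
Δ: 0! 2! 2! / 5! → 1/30
sum: t=0:+1/1 = 1/1
3j²(1 1 2; 0 0 0) = Δ·Π!·Σ² = 2/15  (sign +1)
sum: t=0:+1/4 = 1/4
3j²(1 1 2; -1 1 0) = Δ·Π!·Σ² = 1/30  (sign +1)
combine: 4πI² = 45·2/15·1/30 = 1/5
take √, sign +1: I = 0.12615663

0.126157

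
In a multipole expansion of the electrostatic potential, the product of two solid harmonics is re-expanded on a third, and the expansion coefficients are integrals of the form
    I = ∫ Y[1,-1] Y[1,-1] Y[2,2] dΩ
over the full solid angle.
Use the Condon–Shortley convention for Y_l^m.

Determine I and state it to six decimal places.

0.309019

Checks pass: Σm=0; 4 even; l₃=2∈[0,2].
(2·1+1)(2·1+1)(2·2+1) = 45
Δ: 0! 2! 2! / 5! → 1/30
sum: t=0:+1/1 = 1/1
3j²(1 1 2; 0 0 0) = Δ·Π!·Σ² = 2/15  (sign +1)
sum: t=0:+1/4 = 1/4
3j²(1 1 2; -1 -1 2) = Δ·Π!·Σ² = 1/5  (sign +1)
combine: 4πI² = 45·2/15·1/5 = 6/5
take √, sign +1: I = 0.30901936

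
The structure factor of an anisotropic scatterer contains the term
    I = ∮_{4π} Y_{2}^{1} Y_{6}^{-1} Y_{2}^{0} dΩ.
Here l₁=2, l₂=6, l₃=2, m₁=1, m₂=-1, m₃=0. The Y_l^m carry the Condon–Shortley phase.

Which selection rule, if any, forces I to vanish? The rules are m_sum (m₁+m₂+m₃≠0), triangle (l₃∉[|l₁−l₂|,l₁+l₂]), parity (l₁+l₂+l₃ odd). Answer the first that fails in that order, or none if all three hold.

m₁+m₂+m₃ = 1 − 1 + 0 = 0  ✓
triangle: |2−6|=4 ≤ l₃=2 ≤ 2+6=8  ✗
parity: l₁+l₂+l₃ = 10 is even

triangle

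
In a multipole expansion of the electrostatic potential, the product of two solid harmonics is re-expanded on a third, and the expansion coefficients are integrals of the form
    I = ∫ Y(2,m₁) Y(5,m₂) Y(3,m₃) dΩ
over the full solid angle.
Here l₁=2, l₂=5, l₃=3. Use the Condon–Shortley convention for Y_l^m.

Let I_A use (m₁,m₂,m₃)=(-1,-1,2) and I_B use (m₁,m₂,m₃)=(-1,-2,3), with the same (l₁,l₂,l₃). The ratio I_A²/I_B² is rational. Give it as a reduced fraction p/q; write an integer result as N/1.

Shared (l₁,l₂,l₃)=(2,5,3): N and (l;000)² cancel in I_A²/I_B².
A: Δ = 4!·0!·6!/11! = 1/2310; Racah Σ t=3..3: t=3:−1/720 = -1/720; ⇒ 3j(2 5 3; -1 -1 2)² = 4/385, sgn +1
B: Δ = 4!·0!·6!/11! = 1/2310; Racah Σ t=3..3: t=3:−1/4320 = -1/4320; ⇒ 3j(2 5 3; -1 -2 3)² = 1/330, sgn -1
I_A²/I_B² = (4/385)/(1/330) = 24/7

24/7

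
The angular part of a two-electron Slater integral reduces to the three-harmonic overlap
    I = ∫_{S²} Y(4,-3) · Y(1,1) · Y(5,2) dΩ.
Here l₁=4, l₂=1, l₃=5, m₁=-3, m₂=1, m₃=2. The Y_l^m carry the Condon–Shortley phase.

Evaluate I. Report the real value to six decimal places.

0.085055

Checks pass: Σm=0; 10 even; l₃=5∈[3,5].
(2·4+1)(2·1+1)(2·5+1) = 297
Δ: 0! 8! 2! / 11! → 1/495
sum: t=0:+1/576 = 1/576
3j²(4 1 5; 0 0 0) = Δ·Π!·Σ² = 5/99  (sign -1)
sum: t=0:+1/10080 = 1/10080
3j²(4 1 5; -3 1 2) = Δ·Π!·Σ² = 1/165  (sign -1)
combine: 4πI² = 297·5/99·1/165 = 1/11
take √, sign +1: I = 0.08505478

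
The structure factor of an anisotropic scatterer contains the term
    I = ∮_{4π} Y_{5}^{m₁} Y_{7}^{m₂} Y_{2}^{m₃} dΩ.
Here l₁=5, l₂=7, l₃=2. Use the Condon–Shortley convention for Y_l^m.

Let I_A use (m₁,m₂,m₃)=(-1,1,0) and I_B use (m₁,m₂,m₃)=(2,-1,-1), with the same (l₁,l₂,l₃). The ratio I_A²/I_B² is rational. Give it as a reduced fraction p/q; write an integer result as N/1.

21/8

Same 5,7,2: normalisation and zero-m 3j drop out of the ratio.
A: Δ: 10! 0! 4! / 15! → 1/15015; sum: t=6:+1/69120 = 1/69120; 3j²(5 7 2; -1 1 0) = Δ·Π!·Σ² = 4/143  (sign +1)
B: Δ: 10! 0! 4! / 15! → 1/15015; sum: t=3:−1/181440 = -1/181440; 3j²(5 7 2; 2 -1 -1) = Δ·Π!·Σ² = 32/3003  (sign +1)
I_A²/I_B² = (4/143)/(32/3003) = 21/8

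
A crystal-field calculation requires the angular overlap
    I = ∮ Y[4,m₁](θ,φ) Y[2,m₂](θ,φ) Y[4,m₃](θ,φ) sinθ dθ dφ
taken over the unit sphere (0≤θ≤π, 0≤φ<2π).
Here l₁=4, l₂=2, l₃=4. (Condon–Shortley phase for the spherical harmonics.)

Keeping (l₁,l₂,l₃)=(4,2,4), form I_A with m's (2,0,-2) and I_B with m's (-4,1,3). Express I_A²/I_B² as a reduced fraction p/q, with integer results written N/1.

16/147

Same 4,2,4: normalisation and zero-m 3j drop out of the ratio.
A: Δ: 2! 6! 2! / 11! → 1/13860; sum: t=0:+1/192 t=1:−1/120 t=2:+1/2880 = -1/360; 3j²(4 2 4; 2 0 -2) = Δ·Π!·Σ² = 16/3465  (sign -1)
B: Δ: 2! 6! 2! / 11! → 1/13860; sum: t=2:+1/1440 = 1/1440; 3j²(4 2 4; -4 1 3) = Δ·Π!·Σ² = 7/165  (sign -1)
I_A²/I_B² = (16/3465)/(7/165) = 16/147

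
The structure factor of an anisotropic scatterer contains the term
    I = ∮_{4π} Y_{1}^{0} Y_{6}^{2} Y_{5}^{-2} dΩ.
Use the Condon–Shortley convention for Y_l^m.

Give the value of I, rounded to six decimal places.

m-sum 0 ✓  L=12 even ✓  5≤5≤7 ✓
Π(2lᵢ+1) = 3×13×11 = 429
triangle coeff Δ(1,6,5) = 1/858
Σ_t [1,1]: t=1:−1/14400 = -1/14400
(3j)²=6/143 [(1 6 5; 0 0 0)], sign=+1
Σ_t [1,1]: t=1:−1/30240 = -1/30240
(3j)²=16/429 [(1 6 5; 0 2 -2)], sign=+1
⇒ 4πI² = 96/143
I = (+1)√(96/143/(4π)) = 0.23113338

0.231133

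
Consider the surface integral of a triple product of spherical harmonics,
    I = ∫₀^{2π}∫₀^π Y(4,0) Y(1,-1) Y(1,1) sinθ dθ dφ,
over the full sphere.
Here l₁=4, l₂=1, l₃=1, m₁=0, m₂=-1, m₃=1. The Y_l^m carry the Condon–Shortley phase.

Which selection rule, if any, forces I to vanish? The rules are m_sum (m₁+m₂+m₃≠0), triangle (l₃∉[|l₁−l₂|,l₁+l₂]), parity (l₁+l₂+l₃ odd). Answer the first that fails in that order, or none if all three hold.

m₁+m₂+m₃ = 0 − 1 + 1 = 0  ✓
triangle: |4−1|=3 ≤ l₃=1 ≤ 4+1=5  ✗
parity: l₁+l₂+l₃ = 6 is even

triangle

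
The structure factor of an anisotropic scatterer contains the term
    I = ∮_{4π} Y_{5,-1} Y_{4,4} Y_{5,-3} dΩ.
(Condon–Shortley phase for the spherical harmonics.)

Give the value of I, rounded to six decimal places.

m-sum 0 ✓  L=14 even ✓  1≤5≤9 ✓
Π(2lᵢ+1) = 11×9×11 = 1089
triangle coeff Δ(5,4,5) = 1/3153150
Σ_t [0,4]: t=0:+1/69120 t=1:−1/1728 t=2:+1/576 t=3:−1/1728 t=4:+1/69120 = 7/11520
(3j)²=2/143 [(5 4 5; 0 0 0)], sign=-1
Σ_t [4,4]: t=4:+1/27648 = 1/27648
(3j)²=10/429 [(5 4 5; -1 4 -3)], sign=+1
⇒ 4πI² = 60/169
I = (-1)√(60/169/(4π)) = -0.16808437

-0.168084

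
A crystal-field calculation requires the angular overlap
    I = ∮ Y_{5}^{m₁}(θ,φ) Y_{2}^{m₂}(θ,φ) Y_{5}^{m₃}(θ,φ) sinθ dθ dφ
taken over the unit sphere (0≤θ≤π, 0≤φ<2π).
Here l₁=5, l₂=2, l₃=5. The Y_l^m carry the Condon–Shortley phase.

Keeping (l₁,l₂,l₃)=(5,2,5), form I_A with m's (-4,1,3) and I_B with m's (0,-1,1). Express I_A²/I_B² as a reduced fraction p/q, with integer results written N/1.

147/5

l's match ⇒ only the (l;m) 3-j factors differ between A and B.
A: triangle coeff Δ(5,2,5) = 1/38610; Σ_t [1,2]: t=1:−1/80640 t=2:+1/10080 = 1/11520; (3j)²=49/1430 [(5 2 5; -4 1 3)], sign=+1
B: triangle coeff Δ(5,2,5) = 1/38610; Σ_t [0,1]: t=0:+1/1440 t=1:−1/1152 = -1/5760; (3j)²=1/858 [(5 2 5; 0 -1 1)], sign=-1
I_A²/I_B² = (49/1430)/(1/858) = 147/5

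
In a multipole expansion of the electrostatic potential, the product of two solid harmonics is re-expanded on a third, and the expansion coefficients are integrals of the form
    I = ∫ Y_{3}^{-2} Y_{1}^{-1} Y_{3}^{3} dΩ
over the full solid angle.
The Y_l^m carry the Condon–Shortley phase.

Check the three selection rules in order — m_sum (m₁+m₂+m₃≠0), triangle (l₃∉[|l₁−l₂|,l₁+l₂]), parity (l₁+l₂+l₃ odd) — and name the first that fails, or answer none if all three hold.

m₁+m₂+m₃ = -2 − 1 + 3 = 0  ✓
triangle: |3−1|=2 ≤ l₃=3 ≤ 3+1=4  ✓
parity: l₁+l₂+l₃ = 7 is odd  ✗

parity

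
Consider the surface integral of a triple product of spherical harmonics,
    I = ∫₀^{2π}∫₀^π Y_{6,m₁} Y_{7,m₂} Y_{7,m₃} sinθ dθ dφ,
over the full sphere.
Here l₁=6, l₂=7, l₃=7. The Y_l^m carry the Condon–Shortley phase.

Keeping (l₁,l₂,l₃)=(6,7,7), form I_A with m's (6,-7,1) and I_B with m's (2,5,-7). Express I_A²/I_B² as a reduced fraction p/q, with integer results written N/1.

1/15

Same 6,7,7: normalisation and zero-m 3j drop out of the ratio.
A: Δ: 6! 6! 8! / 21! → 1/2444321880; sum: t=0:+1/20901888000 = 1/20901888000; 3j²(6 7 7; 6 -7 1) = Δ·Π!·Σ² = 11/9690  (sign +1)
B: Δ: 6! 6! 8! / 21! → 1/2444321880; sum: t=4:+1/1393459200 = 1/1393459200; 3j²(6 7 7; 2 5 -7) = Δ·Π!·Σ² = 11/646  (sign +1)
I_A²/I_B² = (11/9690)/(11/646) = 1/15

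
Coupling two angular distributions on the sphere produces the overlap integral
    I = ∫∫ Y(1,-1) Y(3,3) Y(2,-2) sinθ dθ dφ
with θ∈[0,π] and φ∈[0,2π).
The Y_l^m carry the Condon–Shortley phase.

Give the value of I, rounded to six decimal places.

-0.319865

Checks pass: Σm=0; 6 even; l₃=2∈[2,4].
(2·1+1)(2·3+1)(2·2+1) = 105
Δ: 2! 0! 4! / 7! → 1/105
sum: t=1:−1/4 = -1/4
3j²(1 3 2; 0 0 0) = Δ·Π!·Σ² = 3/35  (sign -1)
sum: t=2:+1/48 = 1/48
3j²(1 3 2; -1 3 -2) = Δ·Π!·Σ² = 1/7  (sign +1)
combine: 4πI² = 105·3/35·1/7 = 9/7
take √, sign -1: I = -0.31986543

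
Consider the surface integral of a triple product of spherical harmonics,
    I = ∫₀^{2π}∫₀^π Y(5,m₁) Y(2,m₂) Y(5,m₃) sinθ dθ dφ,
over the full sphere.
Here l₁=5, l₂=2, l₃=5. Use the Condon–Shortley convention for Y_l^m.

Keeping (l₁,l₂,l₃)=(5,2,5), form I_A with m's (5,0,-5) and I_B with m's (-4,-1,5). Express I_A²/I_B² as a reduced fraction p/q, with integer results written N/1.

5/3

l's match ⇒ only the (l;m) 3-j factors differ between A and B.
A: triangle coeff Δ(5,2,5) = 1/38610; Σ_t [0,0]: t=0:+1/161280 = 1/161280; (3j)²=15/286 [(5 2 5; 5 0 -5)], sign=+1
B: triangle coeff Δ(5,2,5) = 1/38610; Σ_t [1,1]: t=1:−1/80640 = -1/80640; (3j)²=9/286 [(5 2 5; -4 -1 5)], sign=-1
I_A²/I_B² = (15/286)/(9/286) = 5/3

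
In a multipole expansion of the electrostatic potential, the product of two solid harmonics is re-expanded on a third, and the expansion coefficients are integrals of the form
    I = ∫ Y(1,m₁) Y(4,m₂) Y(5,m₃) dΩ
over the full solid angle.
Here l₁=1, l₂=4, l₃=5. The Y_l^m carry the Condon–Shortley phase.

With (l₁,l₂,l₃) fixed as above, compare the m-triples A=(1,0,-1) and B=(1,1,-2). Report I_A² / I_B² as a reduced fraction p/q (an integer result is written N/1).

Shared (l₁,l₂,l₃)=(1,4,5): N and (l;000)² cancel in I_A²/I_B².
A: Δ = 0!·2!·8!/11! = 1/495; Racah Σ t=0..0: t=0:+1/1152 = 1/1152; ⇒ 3j(1 4 5; 1 0 -1)² = 1/33, sgn +1
B: Δ = 0!·2!·8!/11! = 1/495; Racah Σ t=0..0: t=0:+1/1440 = 1/1440; ⇒ 3j(1 4 5; 1 1 -2)² = 7/165, sgn -1
I_A²/I_B² = (1/33)/(7/165) = 5/7

5/7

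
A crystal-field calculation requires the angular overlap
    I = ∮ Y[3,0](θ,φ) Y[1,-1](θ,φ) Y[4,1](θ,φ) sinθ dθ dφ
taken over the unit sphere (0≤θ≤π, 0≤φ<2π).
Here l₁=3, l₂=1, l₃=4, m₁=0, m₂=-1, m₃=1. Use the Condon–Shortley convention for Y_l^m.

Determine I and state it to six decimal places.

m-sum 0 ✓  L=8 even ✓  2≤4≤4 ✓
Π(2lᵢ+1) = 7×3×9 = 189
triangle coeff Δ(3,1,4) = 1/252
Σ_t [0,0]: t=0:+1/36 = 1/36
(3j)²=4/63 [(3 1 4; 0 0 0)], sign=+1
Σ_t [0,0]: t=0:+1/72 = 1/72
(3j)²=5/126 [(3 1 4; 0 -1 1)], sign=-1
⇒ 4πI² = 10/21
I = (-1)√(10/21/(4π)) = -0.19466390

-0.194664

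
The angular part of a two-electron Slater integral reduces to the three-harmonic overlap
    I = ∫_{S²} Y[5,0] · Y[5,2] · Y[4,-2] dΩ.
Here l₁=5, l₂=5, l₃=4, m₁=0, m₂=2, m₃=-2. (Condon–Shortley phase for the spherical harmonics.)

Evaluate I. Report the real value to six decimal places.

-0.099440

m-sum 0 ✓  L=14 even ✓  0≤4≤10 ✓
Π(2lᵢ+1) = 11×11×9 = 1089
triangle coeff Δ(5,5,4) = 1/3153150
Σ_t [1,5]: t=1:−1/69120 t=2:+1/1728 t=3:−1/576 t=4:+1/1728 t=5:−1/69120 = -7/11520
(3j)²=2/143 [(5 5 4; 0 0 0)], sign=-1
Σ_t [3,5]: t=3:−1/3456 t=4:+1/1728 t=5:−1/11520 = 7/34560
(3j)²=7/858 [(5 5 4; 0 2 -2)], sign=+1
⇒ 4πI² = 21/169
I = (-1)√(21/169/(4π)) = -0.09944006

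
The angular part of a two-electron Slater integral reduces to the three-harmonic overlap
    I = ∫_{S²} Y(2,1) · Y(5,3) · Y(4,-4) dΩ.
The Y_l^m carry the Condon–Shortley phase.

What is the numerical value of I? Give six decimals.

0.000000

Σlᵢ=11 odd — θ-integrand is odd under cosθ→−cosθ; I=0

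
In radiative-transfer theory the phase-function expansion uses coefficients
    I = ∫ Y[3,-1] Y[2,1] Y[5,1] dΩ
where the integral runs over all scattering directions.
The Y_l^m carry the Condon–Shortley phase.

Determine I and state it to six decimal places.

m-sum = -1 + 1 + 1 = 1 ≠ 0 ⇒ I = 0

0.000000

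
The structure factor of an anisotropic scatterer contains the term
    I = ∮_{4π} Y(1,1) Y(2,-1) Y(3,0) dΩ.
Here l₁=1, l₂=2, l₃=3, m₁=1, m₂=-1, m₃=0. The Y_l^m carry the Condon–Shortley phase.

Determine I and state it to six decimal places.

Checks pass: Σm=0; 6 even; l₃=3∈[1,3].
(2·1+1)(2·2+1)(2·3+1) = 105
Δ: 0! 2! 4! / 7! → 1/105
sum: t=0:+1/4 = 1/4
3j²(1 2 3; 0 0 0) = Δ·Π!·Σ² = 3/35  (sign -1)
sum: t=0:+1/12 = 1/12
3j²(1 2 3; 1 -1 0) = Δ·Π!·Σ² = 1/35  (sign -1)
combine: 4πI² = 105·3/35·1/35 = 9/35
take √, sign +1: I = 0.14304817

0.143048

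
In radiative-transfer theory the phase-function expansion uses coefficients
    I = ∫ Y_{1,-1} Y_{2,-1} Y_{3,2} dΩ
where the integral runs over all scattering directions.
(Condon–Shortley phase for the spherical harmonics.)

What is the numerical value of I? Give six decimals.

0.261169

Checks pass: Σm=0; 6 even; l₃=3∈[1,3].
(2·1+1)(2·2+1)(2·3+1) = 105
Δ: 0! 2! 4! / 7! → 1/105
sum: t=0:+1/4 = 1/4
3j²(1 2 3; 0 0 0) = Δ·Π!·Σ² = 3/35  (sign -1)
sum: t=0:+1/12 = 1/12
3j²(1 2 3; -1 -1 2) = Δ·Π!·Σ² = 2/21  (sign -1)
combine: 4πI² = 105·3/35·2/21 = 6/7
take √, sign +1: I = 0.26116903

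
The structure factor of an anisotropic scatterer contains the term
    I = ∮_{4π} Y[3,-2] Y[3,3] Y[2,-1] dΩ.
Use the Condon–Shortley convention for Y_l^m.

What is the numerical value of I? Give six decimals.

-0.210261

m-sum 0 ✓  L=8 even ✓  0≤2≤6 ✓
Π(2lᵢ+1) = 7×7×5 = 245
triangle coeff Δ(3,3,2) = 1/3780
Σ_t [1,3]: t=1:−1/24 t=2:+1/4 t=3:−1/24 = 1/6
(3j)²=4/105 [(3 3 2; 0 0 0)], sign=+1
Σ_t [4,4]: t=4:+1/48 = 1/48
(3j)²=5/84 [(3 3 2; -2 3 -1)], sign=-1
⇒ 4πI² = 5/9
I = (-1)√(5/9/(4π)) = -0.21026104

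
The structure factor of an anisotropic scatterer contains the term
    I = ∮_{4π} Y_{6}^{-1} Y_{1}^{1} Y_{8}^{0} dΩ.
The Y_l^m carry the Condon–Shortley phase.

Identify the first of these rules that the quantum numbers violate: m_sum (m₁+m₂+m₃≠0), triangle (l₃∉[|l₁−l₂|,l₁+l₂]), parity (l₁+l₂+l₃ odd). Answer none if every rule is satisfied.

azimuthal sum: -1 + 1 + 0 = 0  ✓
5 ≤ 8 ≤ 7 (triangle on l)  ✗
L = 6 + 1 + 8 = 15 (odd)

triangle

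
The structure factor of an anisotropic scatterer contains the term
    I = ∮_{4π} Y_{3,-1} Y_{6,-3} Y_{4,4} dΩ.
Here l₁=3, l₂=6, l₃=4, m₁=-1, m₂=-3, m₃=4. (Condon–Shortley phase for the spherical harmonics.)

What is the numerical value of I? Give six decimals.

0.000000

Σlᵢ=13 odd — θ-integrand is odd under cosθ→−cosθ; I=0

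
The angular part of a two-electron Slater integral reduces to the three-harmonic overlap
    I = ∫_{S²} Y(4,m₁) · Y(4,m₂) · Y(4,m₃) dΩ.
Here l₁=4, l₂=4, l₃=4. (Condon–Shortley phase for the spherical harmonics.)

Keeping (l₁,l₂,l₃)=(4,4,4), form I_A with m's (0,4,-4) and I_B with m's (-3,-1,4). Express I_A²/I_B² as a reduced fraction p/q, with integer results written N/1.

2/5

l's match ⇒ only the (l;m) 3-j factors differ between A and B.
A: triangle coeff Δ(4,4,4) = 1/450450; Σ_t [4,4]: t=4:+1/13824 = 1/13824; (3j)²=14/1287 [(4 4 4; 0 4 -4)], sign=+1
B: triangle coeff Δ(4,4,4) = 1/450450; Σ_t [3,3]: t=3:−1/3456 = -1/3456; (3j)²=35/1287 [(4 4 4; -3 -1 4)], sign=-1
I_A²/I_B² = (14/1287)/(35/1287) = 2/5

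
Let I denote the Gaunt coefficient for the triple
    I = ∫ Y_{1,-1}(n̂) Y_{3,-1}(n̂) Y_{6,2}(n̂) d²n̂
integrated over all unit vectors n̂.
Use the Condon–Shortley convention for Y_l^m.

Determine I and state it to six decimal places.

0.000000

l₃=6 ∉ [2,4] — triangle fails ⇒ I = 0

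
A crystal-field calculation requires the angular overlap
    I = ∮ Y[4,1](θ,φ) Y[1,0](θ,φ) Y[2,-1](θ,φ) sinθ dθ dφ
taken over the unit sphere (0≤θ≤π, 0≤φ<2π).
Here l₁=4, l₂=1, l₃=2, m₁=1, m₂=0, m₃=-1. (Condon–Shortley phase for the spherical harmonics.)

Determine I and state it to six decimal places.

0.000000

l₃=2 ∉ [3,5] — triangle fails ⇒ I = 0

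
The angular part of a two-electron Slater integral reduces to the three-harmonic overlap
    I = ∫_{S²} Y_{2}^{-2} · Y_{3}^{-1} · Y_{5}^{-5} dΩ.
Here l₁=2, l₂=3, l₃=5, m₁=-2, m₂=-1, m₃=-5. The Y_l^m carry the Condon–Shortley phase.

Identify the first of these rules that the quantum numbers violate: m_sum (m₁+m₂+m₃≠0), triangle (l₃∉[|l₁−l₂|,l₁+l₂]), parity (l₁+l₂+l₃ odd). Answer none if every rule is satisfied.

m₁+m₂+m₃ = -2 − 1 − 5 = -8  ✗
triangle: |2−3|=1 ≤ l₃=5 ≤ 2+3=5
parity: l₁+l₂+l₃ = 10 is even

m_sum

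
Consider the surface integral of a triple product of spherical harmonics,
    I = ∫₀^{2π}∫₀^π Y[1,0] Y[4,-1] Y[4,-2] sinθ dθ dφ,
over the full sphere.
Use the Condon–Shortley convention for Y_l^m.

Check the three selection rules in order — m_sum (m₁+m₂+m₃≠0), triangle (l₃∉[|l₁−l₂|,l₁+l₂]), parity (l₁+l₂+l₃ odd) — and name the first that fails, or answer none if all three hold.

m_sum

azimuthal sum: 0 − 1 − 2 = -3  ✗
3 ≤ 4 ≤ 5 (triangle on l)
L = 1 + 4 + 4 = 9 (odd)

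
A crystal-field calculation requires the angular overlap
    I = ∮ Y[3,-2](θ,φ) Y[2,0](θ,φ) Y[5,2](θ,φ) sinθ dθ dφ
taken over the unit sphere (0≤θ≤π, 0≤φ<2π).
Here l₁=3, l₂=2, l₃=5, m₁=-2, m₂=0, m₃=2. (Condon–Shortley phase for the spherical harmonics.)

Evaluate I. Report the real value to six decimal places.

0.190188

Rules hold: Σm=0, L=10 even, 1≤5≤5.
N = 7·5·11 = 385
Δ = 0!·6!·4!/11! = 1/2310
Racah Σ t=0..0: t=0:+1/144 = 1/144
⇒ 3j(3 2 5; 0 0 0)² = 10/231, sgn -1
Racah Σ t=0..0: t=0:+1/480 = 1/480
⇒ 3j(3 2 5; -2 0 2)² = 3/110, sgn -1
4πI² = N·(3j₀)²·(3jₘ)² = 5/11
I = +1·√(0.454545/4π) = 0.19018827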